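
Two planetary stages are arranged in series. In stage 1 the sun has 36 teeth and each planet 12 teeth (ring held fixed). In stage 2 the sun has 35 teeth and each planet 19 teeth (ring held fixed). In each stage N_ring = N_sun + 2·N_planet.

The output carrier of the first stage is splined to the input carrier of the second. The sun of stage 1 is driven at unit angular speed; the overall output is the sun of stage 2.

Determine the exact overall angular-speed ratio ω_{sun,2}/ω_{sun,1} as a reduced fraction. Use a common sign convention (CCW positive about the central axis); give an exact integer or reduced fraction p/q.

Stage 1: N_ring = 36 + 2·12 = 60
Stage 1: 36(ω_s−ω_c) = −60(ω_r−ω_c),  ω_r=0, ω_s=1
Stage 1: 36(1−ω_c) = −60(0−ω_c)  ⇒  96ω_c = 36  ⇒  ω_c = 3/8
  ⇒ ω_c¹/ω_s¹ = 3/8
Stage 2: N_ring = 35 + 2·19 = 73
Stage 2: 35(ω_s−ω_c) = −73(ω_r−ω_c),  ω_r=0, ω_c=1
Stage 2: ω_s = 1 − (73/35)(0−1) = 108/35
  ⇒ ω_s²/ω_c² = 108/35
Coupling ω_c² = ω_c¹ ⇒ overall = 3/8 × 108/35 = 81/70

81/70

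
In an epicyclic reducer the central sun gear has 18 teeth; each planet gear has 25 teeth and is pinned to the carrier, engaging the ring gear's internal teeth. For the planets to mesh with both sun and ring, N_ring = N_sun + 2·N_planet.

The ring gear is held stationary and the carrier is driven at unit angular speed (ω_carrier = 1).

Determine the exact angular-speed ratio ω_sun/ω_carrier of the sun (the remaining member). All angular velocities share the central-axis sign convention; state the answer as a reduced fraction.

N_ring = 18 + 2·25 = 68
18(ω_s−ω_c) = −68(ω_r−ω_c),  ω_r=0, ω_c=1
ω_s = 1 − (68/18)(0−1) = 43/9
ω_s/ω_c = 43/9

43/9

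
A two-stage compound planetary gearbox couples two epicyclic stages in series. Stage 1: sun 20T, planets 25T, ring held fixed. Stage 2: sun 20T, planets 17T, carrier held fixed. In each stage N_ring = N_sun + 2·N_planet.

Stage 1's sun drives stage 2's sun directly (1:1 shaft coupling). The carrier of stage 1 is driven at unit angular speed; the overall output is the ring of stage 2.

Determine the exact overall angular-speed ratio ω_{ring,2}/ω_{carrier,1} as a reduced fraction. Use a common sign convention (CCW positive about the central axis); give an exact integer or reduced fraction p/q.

Stage 1: N_ring = 20 + 2·25 = 70
Stage 1: 20(ω_s−ω_c) = −70(ω_r−ω_c),  ω_r=0, ω_c=1
Stage 1: ω_s = 1 − (70/20)(0−1) = 9/2
  ⇒ ω_s¹/ω_c¹ = 9/2
Stage 2: N_ring = 20 + 2·17 = 54
Stage 2: 20(ω_s−ω_c) = −54(ω_r−ω_c),  ω_c=0, ω_s=1
Stage 2: ω_r = 0 − (20/54)(1−0) = -10/27
  ⇒ ω_r²/ω_s² = -10/27
Coupling ω_s² = ω_s¹ ⇒ overall = 9/2 × -10/27 = -5/3

-5/3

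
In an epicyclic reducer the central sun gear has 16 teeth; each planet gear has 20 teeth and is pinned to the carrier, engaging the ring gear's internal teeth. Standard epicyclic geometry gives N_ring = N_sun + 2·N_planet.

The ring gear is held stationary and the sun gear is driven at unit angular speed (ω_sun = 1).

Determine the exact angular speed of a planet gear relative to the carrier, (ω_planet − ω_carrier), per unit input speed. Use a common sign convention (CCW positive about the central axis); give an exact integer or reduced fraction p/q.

N_ring = 16 + 2·20 = 56
16(ω_s−ω_c) = −56(ω_r−ω_c),  ω_r=0, ω_s=1
16(1−ω_c) = −56(0−ω_c)  ⇒  72ω_c = 16  ⇒  ω_c = 2/9
sun–planet: 16·(1−2/9) = −20·(ω_p−ω_c)  ⇒  ω_p−ω_c = −(16/20)·(7/9) = -28/45

-28/45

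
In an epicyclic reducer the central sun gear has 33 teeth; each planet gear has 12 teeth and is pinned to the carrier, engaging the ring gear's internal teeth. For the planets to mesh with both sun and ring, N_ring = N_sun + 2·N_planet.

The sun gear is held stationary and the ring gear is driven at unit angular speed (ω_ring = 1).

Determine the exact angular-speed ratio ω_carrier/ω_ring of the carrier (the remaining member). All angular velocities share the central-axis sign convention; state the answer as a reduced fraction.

N_ring = 33 + 2·12 = 57
33(ω_s−ω_c) = −57(ω_r−ω_c),  ω_s=0, ω_r=1
33(0−ω_c) = −57(1−ω_c)  ⇒  90ω_c = 57  ⇒  ω_c = 19/30
ω_c/ω_r = 19/30

19/30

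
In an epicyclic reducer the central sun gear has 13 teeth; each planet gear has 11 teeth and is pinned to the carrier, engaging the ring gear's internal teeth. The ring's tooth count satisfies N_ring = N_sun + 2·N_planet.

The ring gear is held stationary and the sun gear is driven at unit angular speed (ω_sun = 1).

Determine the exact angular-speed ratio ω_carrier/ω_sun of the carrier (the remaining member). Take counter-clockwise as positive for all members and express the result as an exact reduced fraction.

N_ring = 13 + 2·11 = 35
13(ω_s−ω_c) = −35(ω_r−ω_c),  ω_r=0, ω_s=1
13(1−ω_c) = −35(0−ω_c)  ⇒  48ω_c = 13  ⇒  ω_c = 13/48
ω_c/ω_s = 13/48

13/48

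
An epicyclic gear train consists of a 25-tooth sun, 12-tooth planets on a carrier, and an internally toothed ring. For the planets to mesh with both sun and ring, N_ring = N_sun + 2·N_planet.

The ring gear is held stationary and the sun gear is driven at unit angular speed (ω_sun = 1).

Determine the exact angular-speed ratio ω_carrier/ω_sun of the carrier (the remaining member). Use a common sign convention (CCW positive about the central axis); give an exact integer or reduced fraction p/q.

N_ring = 25 + 2·12 = 49
25(ω_s−ω_c) = −49(ω_r−ω_c),  ω_r=0, ω_s=1
25(1−ω_c) = −49(0−ω_c)  ⇒  74ω_c = 25  ⇒  ω_c = 25/74
ω_c/ω_s = 25/74

25/74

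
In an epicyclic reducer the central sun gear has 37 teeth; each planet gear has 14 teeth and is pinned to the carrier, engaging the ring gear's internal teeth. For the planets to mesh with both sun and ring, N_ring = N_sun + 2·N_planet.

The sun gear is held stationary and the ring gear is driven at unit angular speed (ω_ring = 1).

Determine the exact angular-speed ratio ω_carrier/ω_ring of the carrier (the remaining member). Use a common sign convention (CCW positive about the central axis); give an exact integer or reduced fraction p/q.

65/102

N_ring = 37 + 2·14 = 65
37(ω_s−ω_c) = −65(ω_r−ω_c),  ω_s=0, ω_r=1
37(0−ω_c) = −65(1−ω_c)  ⇒  102ω_c = 65  ⇒  ω_c = 65/102
ω_c/ω_r = 65/102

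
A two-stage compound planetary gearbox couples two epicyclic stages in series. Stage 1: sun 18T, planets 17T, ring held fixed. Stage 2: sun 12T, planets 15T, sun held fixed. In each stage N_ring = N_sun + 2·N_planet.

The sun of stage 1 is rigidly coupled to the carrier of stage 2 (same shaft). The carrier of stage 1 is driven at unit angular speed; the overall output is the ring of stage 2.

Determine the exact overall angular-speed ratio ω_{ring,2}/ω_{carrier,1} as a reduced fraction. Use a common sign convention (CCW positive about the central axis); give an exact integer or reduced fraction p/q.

5

Stage 1: N_ring = 18 + 2·17 = 52
Stage 1: 18(ω_s−ω_c) = −52(ω_r−ω_c),  ω_r=0, ω_c=1
Stage 1: ω_s = 1 − (52/18)(0−1) = 35/9
  ⇒ ω_s¹/ω_c¹ = 35/9
Stage 2: N_ring = 12 + 2·15 = 42
Stage 2: 12(ω_s−ω_c) = −42(ω_r−ω_c),  ω_s=0, ω_c=1
Stage 2: ω_r = 1 − (12/42)(0−1) = 9/7
  ⇒ ω_r²/ω_c² = 9/7
Coupling ω_c² = ω_s¹ ⇒ overall = 35/9 × 9/7 = 5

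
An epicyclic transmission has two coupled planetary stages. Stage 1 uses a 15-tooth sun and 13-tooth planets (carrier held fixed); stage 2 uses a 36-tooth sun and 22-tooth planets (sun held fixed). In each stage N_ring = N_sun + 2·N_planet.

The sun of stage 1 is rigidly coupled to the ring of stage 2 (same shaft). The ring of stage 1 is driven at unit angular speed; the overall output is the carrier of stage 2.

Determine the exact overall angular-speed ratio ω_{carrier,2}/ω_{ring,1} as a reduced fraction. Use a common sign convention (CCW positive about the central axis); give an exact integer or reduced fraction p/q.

Stage 1: N_ring = 15 + 2·13 = 41
Stage 1: 15(ω_s−ω_c) = −41(ω_r−ω_c),  ω_c=0, ω_r=1
Stage 1: ω_s = 0 − (41/15)(1−0) = -41/15
  ⇒ ω_s¹/ω_r¹ = -41/15
Stage 2: N_ring = 36 + 2·22 = 80
Stage 2: 36(ω_s−ω_c) = −80(ω_r−ω_c),  ω_s=0, ω_r=1
Stage 2: 36(0−ω_c) = −80(1−ω_c)  ⇒  116ω_c = 80  ⇒  ω_c = 20/29
  ⇒ ω_c²/ω_r² = 20/29
Coupling ω_r² = ω_s¹ ⇒ overall = -41/15 × 20/29 = -164/87

-164/87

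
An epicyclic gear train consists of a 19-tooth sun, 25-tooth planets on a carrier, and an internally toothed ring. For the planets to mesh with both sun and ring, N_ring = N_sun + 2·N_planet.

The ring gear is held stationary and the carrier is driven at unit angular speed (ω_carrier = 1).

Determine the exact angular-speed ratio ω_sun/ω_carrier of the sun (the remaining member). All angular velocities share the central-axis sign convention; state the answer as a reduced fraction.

88/19

N_ring = 19 + 2·25 = 69
19(ω_s−ω_c) = −69(ω_r−ω_c),  ω_r=0, ω_c=1
ω_s = 1 − (69/19)(0−1) = 88/19
ω_s/ω_c = 88/19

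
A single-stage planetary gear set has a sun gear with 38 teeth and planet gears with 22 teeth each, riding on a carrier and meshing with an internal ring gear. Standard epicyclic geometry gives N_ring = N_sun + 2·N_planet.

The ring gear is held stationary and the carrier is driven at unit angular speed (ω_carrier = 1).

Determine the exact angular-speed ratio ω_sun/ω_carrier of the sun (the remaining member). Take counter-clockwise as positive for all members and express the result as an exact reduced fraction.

N_ring = 38 + 2·22 = 82
38(ω_s−ω_c) = −82(ω_r−ω_c),  ω_r=0, ω_c=1
ω_s = 1 − (82/38)(0−1) = 60/19
ω_s/ω_c = 60/19

60/19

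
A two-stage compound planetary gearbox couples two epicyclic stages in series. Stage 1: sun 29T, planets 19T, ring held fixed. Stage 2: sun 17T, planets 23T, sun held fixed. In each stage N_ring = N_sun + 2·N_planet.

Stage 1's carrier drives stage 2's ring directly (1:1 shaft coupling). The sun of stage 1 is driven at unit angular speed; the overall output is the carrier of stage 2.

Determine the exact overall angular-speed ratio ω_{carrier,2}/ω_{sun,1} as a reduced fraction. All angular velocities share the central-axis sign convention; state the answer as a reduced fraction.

Stage 1: N_ring = 29 + 2·19 = 67
Stage 1: 29(ω_s−ω_c) = −67(ω_r−ω_c),  ω_r=0, ω_s=1
Stage 1: 29(1−ω_c) = −67(0−ω_c)  ⇒  96ω_c = 29  ⇒  ω_c = 29/96
  ⇒ ω_c¹/ω_s¹ = 29/96
Stage 2: N_ring = 17 + 2·23 = 63
Stage 2: 17(ω_s−ω_c) = −63(ω_r−ω_c),  ω_s=0, ω_r=1
Stage 2: 17(0−ω_c) = −63(1−ω_c)  ⇒  80ω_c = 63  ⇒  ω_c = 63/80
  ⇒ ω_c²/ω_r² = 63/80
Coupling ω_r² = ω_c¹ ⇒ overall = 29/96 × 63/80 = 609/2560

609/2560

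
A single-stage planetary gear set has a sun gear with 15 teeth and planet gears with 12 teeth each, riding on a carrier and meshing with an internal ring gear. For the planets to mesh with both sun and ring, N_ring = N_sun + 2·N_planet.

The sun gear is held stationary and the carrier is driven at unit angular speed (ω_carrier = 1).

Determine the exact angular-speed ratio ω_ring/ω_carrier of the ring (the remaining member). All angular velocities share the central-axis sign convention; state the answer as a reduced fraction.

18/13

N_ring = 15 + 2·12 = 39
15(ω_s−ω_c) = −39(ω_r−ω_c),  ω_s=0, ω_c=1
ω_r = 1 − (15/39)(0−1) = 18/13
ω_r/ω_c = 18/13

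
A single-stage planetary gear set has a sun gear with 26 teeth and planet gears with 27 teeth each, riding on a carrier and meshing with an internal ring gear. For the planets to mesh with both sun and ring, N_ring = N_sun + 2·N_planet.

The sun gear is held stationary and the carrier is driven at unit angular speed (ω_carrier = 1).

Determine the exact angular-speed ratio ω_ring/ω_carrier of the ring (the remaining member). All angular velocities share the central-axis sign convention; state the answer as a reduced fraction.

53/40

N_ring = 26 + 2·27 = 80
26(ω_s−ω_c) = −80(ω_r−ω_c),  ω_s=0, ω_c=1
ω_r = 1 − (26/80)(0−1) = 53/40
ω_r/ω_c = 53/40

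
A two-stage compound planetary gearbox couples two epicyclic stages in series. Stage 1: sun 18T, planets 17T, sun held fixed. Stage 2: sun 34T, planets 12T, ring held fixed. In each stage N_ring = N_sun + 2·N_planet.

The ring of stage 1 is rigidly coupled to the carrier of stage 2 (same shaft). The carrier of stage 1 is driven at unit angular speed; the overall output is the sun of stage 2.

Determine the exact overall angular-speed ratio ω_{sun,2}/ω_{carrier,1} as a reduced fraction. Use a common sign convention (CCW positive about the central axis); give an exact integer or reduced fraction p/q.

Stage 1: N_ring = 18 + 2·17 = 52
Stage 1: 18(ω_s−ω_c) = −52(ω_r−ω_c),  ω_s=0, ω_c=1
Stage 1: ω_r = 1 − (18/52)(0−1) = 35/26
  ⇒ ω_r¹/ω_c¹ = 35/26
Stage 2: N_ring = 34 + 2·12 = 58
Stage 2: 34(ω_s−ω_c) = −58(ω_r−ω_c),  ω_r=0, ω_c=1
Stage 2: ω_s = 1 − (58/34)(0−1) = 46/17
  ⇒ ω_s²/ω_c² = 46/17
Coupling ω_c² = ω_r¹ ⇒ overall = 35/26 × 46/17 = 805/221

805/221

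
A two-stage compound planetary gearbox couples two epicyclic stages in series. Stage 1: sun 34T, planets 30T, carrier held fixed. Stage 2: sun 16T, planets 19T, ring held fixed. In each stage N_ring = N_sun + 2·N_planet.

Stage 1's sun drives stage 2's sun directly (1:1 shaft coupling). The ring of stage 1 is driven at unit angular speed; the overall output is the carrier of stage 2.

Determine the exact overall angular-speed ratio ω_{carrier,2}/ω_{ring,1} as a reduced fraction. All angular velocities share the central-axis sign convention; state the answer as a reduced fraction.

-376/595

Stage 1: N_ring = 34 + 2·30 = 94
Stage 1: 34(ω_s−ω_c) = −94(ω_r−ω_c),  ω_c=0, ω_r=1
Stage 1: ω_s = 0 − (94/34)(1−0) = -47/17
  ⇒ ω_s¹/ω_r¹ = -47/17
Stage 2: N_ring = 16 + 2·19 = 54
Stage 2: 16(ω_s−ω_c) = −54(ω_r−ω_c),  ω_r=0, ω_s=1
Stage 2: 16(1−ω_c) = −54(0−ω_c)  ⇒  70ω_c = 16  ⇒  ω_c = 8/35
  ⇒ ω_c²/ω_s² = 8/35
Coupling ω_s² = ω_s¹ ⇒ overall = -47/17 × 8/35 = -376/595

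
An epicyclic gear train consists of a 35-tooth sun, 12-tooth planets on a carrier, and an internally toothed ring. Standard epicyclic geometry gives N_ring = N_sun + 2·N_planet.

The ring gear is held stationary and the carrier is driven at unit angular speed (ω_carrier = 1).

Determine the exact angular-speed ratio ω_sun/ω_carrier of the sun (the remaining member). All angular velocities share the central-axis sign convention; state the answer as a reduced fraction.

N_ring = 35 + 2·12 = 59
35(ω_s−ω_c) = −59(ω_r−ω_c),  ω_r=0, ω_c=1
ω_s = 1 − (59/35)(0−1) = 94/35
ω_s/ω_c = 94/35

94/35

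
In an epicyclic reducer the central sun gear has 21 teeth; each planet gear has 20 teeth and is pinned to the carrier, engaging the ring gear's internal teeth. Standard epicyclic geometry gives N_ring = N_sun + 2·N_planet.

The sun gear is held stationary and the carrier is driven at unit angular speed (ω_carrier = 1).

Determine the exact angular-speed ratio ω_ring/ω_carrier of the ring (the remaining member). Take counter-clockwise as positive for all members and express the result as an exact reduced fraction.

82/61

N_ring = 21 + 2·20 = 61
21(ω_s−ω_c) = −61(ω_r−ω_c),  ω_s=0, ω_c=1
ω_r = 1 − (21/61)(0−1) = 82/61
ω_r/ω_c = 82/61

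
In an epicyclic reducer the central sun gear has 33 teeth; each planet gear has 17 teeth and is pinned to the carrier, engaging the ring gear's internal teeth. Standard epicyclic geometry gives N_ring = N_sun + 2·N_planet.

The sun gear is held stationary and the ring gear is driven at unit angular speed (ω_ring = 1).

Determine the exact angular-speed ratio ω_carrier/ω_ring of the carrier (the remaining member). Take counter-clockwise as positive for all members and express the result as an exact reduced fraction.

67/100

N_ring = 33 + 2·17 = 67
33(ω_s−ω_c) = −67(ω_r−ω_c),  ω_s=0, ω_r=1
33(0−ω_c) = −67(1−ω_c)  ⇒  100ω_c = 67  ⇒  ω_c = 67/100
ω_c/ω_r = 67/100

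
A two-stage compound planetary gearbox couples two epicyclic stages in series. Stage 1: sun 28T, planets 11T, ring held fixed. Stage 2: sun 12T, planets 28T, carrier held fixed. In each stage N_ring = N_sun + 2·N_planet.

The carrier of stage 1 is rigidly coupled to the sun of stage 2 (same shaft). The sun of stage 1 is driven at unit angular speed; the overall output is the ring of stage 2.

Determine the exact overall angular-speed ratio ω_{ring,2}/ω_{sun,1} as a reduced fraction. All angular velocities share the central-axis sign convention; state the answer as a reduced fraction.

Stage 1: N_ring = 28 + 2·11 = 50
Stage 1: 28(ω_s−ω_c) = −50(ω_r−ω_c),  ω_r=0, ω_s=1
Stage 1: 28(1−ω_c) = −50(0−ω_c)  ⇒  78ω_c = 28  ⇒  ω_c = 14/39
  ⇒ ω_c¹/ω_s¹ = 14/39
Stage 2: N_ring = 12 + 2·28 = 68
Stage 2: 12(ω_s−ω_c) = −68(ω_r−ω_c),  ω_c=0, ω_s=1
Stage 2: ω_r = 0 − (12/68)(1−0) = -3/17
  ⇒ ω_r²/ω_s² = -3/17
Coupling ω_s² = ω_c¹ ⇒ overall = 14/39 × -3/17 = -14/221

-14/221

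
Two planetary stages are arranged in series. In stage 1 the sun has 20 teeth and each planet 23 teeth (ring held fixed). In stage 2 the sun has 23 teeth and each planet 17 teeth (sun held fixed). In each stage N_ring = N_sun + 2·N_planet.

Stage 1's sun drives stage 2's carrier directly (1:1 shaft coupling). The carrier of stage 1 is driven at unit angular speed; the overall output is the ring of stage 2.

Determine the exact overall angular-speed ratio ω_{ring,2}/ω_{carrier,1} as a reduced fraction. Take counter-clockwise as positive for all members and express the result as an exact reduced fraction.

344/57

Stage 1: N_ring = 20 + 2·23 = 66
Stage 1: 20(ω_s−ω_c) = −66(ω_r−ω_c),  ω_r=0, ω_c=1
Stage 1: ω_s = 1 − (66/20)(0−1) = 43/10
  ⇒ ω_s¹/ω_c¹ = 43/10
Stage 2: N_ring = 23 + 2·17 = 57
Stage 2: 23(ω_s−ω_c) = −57(ω_r−ω_c),  ω_s=0, ω_c=1
Stage 2: ω_r = 1 − (23/57)(0−1) = 80/57
  ⇒ ω_r²/ω_c² = 80/57
Coupling ω_c² = ω_s¹ ⇒ overall = 43/10 × 80/57 = 344/57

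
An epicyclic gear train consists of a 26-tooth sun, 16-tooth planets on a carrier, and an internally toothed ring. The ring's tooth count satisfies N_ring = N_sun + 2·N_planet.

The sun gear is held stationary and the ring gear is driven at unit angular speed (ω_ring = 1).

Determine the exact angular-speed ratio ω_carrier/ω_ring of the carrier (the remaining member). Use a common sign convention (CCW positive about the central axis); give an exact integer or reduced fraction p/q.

29/42

N_ring = 26 + 2·16 = 58
26(ω_s−ω_c) = −58(ω_r−ω_c),  ω_s=0, ω_r=1
26(0−ω_c) = −58(1−ω_c)  ⇒  84ω_c = 58  ⇒  ω_c = 29/42
ω_c/ω_r = 29/42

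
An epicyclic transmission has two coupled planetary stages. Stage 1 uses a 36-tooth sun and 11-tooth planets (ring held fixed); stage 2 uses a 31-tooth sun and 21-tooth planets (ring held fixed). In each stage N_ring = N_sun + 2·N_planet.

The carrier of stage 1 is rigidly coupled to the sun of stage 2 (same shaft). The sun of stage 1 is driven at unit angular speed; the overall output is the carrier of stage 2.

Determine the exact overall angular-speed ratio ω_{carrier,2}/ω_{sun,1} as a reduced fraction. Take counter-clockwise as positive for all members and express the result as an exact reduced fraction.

Stage 1: N_ring = 36 + 2·11 = 58
Stage 1: 36(ω_s−ω_c) = −58(ω_r−ω_c),  ω_r=0, ω_s=1
Stage 1: 36(1−ω_c) = −58(0−ω_c)  ⇒  94ω_c = 36  ⇒  ω_c = 18/47
  ⇒ ω_c¹/ω_s¹ = 18/47
Stage 2: N_ring = 31 + 2·21 = 73
Stage 2: 31(ω_s−ω_c) = −73(ω_r−ω_c),  ω_r=0, ω_s=1
Stage 2: 31(1−ω_c) = −73(0−ω_c)  ⇒  104ω_c = 31  ⇒  ω_c = 31/104
  ⇒ ω_c²/ω_s² = 31/104
Coupling ω_s² = ω_c¹ ⇒ overall = 18/47 × 31/104 = 279/2444

279/2444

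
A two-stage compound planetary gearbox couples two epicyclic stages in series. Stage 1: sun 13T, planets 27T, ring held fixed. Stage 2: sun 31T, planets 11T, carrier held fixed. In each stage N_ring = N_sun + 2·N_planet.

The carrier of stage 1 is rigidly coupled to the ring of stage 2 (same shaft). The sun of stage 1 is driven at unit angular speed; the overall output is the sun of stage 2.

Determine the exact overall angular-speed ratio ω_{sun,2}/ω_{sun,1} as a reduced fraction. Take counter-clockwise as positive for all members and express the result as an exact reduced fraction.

-689/2480

Stage 1: N_ring = 13 + 2·27 = 67
Stage 1: 13(ω_s−ω_c) = −67(ω_r−ω_c),  ω_r=0, ω_s=1
Stage 1: 13(1−ω_c) = −67(0−ω_c)  ⇒  80ω_c = 13  ⇒  ω_c = 13/80
  ⇒ ω_c¹/ω_s¹ = 13/80
Stage 2: N_ring = 31 + 2·11 = 53
Stage 2: 31(ω_s−ω_c) = −53(ω_r−ω_c),  ω_c=0, ω_r=1
Stage 2: ω_s = 0 − (53/31)(1−0) = -53/31
  ⇒ ω_s²/ω_r² = -53/31
Coupling ω_r² = ω_c¹ ⇒ overall = 13/80 × -53/31 = -689/2480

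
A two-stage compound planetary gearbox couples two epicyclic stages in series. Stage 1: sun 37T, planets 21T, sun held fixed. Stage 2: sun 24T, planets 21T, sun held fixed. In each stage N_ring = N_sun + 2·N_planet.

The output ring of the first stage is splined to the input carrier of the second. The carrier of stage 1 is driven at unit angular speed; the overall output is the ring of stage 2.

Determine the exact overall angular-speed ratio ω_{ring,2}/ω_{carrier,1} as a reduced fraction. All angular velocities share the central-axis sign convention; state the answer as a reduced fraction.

Stage 1: N_ring = 37 + 2·21 = 79
Stage 1: 37(ω_s−ω_c) = −79(ω_r−ω_c),  ω_s=0, ω_c=1
Stage 1: ω_r = 1 − (37/79)(0−1) = 116/79
  ⇒ ω_r¹/ω_c¹ = 116/79
Stage 2: N_ring = 24 + 2·21 = 66
Stage 2: 24(ω_s−ω_c) = −66(ω_r−ω_c),  ω_s=0, ω_c=1
Stage 2: ω_r = 1 − (24/66)(0−1) = 15/11
  ⇒ ω_r²/ω_c² = 15/11
Coupling ω_c² = ω_r¹ ⇒ overall = 116/79 × 15/11 = 1740/869

1740/869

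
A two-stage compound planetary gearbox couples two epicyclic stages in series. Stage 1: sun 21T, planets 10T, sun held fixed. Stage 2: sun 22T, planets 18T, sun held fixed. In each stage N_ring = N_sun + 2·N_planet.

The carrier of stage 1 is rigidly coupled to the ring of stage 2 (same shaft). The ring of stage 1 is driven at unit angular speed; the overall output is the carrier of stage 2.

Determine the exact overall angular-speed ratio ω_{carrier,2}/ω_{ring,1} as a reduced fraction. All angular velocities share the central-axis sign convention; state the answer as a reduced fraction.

1189/2480

Stage 1: N_ring = 21 + 2·10 = 41
Stage 1: 21(ω_s−ω_c) = −41(ω_r−ω_c),  ω_s=0, ω_r=1
Stage 1: 21(0−ω_c) = −41(1−ω_c)  ⇒  62ω_c = 41  ⇒  ω_c = 41/62
  ⇒ ω_c¹/ω_r¹ = 41/62
Stage 2: N_ring = 22 + 2·18 = 58
Stage 2: 22(ω_s−ω_c) = −58(ω_r−ω_c),  ω_s=0, ω_r=1
Stage 2: 22(0−ω_c) = −58(1−ω_c)  ⇒  80ω_c = 58  ⇒  ω_c = 29/40
  ⇒ ω_c²/ω_r² = 29/40
Coupling ω_r² = ω_c¹ ⇒ overall = 41/62 × 29/40 = 1189/2480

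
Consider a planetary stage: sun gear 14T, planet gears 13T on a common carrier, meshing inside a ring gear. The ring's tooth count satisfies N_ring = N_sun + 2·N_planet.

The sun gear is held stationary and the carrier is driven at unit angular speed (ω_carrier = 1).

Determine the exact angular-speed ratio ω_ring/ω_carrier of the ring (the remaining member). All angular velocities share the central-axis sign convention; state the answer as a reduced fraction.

N_ring = 14 + 2·13 = 40
14(ω_s−ω_c) = −40(ω_r−ω_c),  ω_s=0, ω_c=1
ω_r = 1 − (14/40)(0−1) = 27/20
ω_r/ω_c = 27/20

27/20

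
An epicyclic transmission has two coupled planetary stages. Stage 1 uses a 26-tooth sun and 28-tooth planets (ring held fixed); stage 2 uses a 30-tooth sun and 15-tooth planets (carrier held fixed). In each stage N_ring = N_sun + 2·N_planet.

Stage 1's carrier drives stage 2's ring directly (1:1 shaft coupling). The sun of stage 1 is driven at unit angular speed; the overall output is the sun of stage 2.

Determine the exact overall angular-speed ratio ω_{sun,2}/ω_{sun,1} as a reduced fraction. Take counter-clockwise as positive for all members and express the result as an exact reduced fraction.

Stage 1: N_ring = 26 + 2·28 = 82
Stage 1: 26(ω_s−ω_c) = −82(ω_r−ω_c),  ω_r=0, ω_s=1
Stage 1: 26(1−ω_c) = −82(0−ω_c)  ⇒  108ω_c = 26  ⇒  ω_c = 13/54
  ⇒ ω_c¹/ω_s¹ = 13/54
Stage 2: N_ring = 30 + 2·15 = 60
Stage 2: 30(ω_s−ω_c) = −60(ω_r−ω_c),  ω_c=0, ω_r=1
Stage 2: ω_s = 0 − (60/30)(1−0) = -2
  ⇒ ω_s²/ω_r² = -2
Coupling ω_r² = ω_c¹ ⇒ overall = 13/54 × -2 = -13/27

-13/27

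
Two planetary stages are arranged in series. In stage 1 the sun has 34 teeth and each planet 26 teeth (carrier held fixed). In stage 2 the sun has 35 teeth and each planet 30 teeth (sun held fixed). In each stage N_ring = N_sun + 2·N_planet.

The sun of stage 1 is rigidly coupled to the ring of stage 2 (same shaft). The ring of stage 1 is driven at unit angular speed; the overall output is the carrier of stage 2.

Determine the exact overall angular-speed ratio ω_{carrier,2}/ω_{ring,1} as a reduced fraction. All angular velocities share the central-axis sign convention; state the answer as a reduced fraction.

Stage 1: N_ring = 34 + 2·26 = 86
Stage 1: 34(ω_s−ω_c) = −86(ω_r−ω_c),  ω_c=0, ω_r=1
Stage 1: ω_s = 0 − (86/34)(1−0) = -43/17
  ⇒ ω_s¹/ω_r¹ = -43/17
Stage 2: N_ring = 35 + 2·30 = 95
Stage 2: 35(ω_s−ω_c) = −95(ω_r−ω_c),  ω_s=0, ω_r=1
Stage 2: 35(0−ω_c) = −95(1−ω_c)  ⇒  130ω_c = 95  ⇒  ω_c = 19/26
  ⇒ ω_c²/ω_r² = 19/26
Coupling ω_r² = ω_s¹ ⇒ overall = -43/17 × 19/26 = -817/442

-817/442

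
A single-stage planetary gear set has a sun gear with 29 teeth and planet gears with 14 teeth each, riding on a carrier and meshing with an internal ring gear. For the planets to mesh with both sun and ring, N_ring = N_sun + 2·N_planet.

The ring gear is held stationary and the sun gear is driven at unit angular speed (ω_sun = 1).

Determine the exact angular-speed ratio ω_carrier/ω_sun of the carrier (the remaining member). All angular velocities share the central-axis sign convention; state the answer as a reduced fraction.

N_ring = 29 + 2·14 = 57
29(ω_s−ω_c) = −57(ω_r−ω_c),  ω_r=0, ω_s=1
29(1−ω_c) = −57(0−ω_c)  ⇒  86ω_c = 29  ⇒  ω_c = 29/86
ω_c/ω_s = 29/86

29/86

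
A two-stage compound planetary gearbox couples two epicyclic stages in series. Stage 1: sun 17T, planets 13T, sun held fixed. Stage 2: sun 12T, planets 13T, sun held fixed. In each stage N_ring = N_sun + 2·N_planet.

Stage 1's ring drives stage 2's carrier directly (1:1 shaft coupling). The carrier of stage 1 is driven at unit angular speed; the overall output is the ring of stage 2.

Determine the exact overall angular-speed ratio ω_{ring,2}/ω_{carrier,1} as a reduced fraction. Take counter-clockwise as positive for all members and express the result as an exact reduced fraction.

1500/817

Stage 1: N_ring = 17 + 2·13 = 43
Stage 1: 17(ω_s−ω_c) = −43(ω_r−ω_c),  ω_s=0, ω_c=1
Stage 1: ω_r = 1 − (17/43)(0−1) = 60/43
  ⇒ ω_r¹/ω_c¹ = 60/43
Stage 2: N_ring = 12 + 2·13 = 38
Stage 2: 12(ω_s−ω_c) = −38(ω_r−ω_c),  ω_s=0, ω_c=1
Stage 2: ω_r = 1 − (12/38)(0−1) = 25/19
  ⇒ ω_r²/ω_c² = 25/19
Coupling ω_c² = ω_r¹ ⇒ overall = 60/43 × 25/19 = 1500/817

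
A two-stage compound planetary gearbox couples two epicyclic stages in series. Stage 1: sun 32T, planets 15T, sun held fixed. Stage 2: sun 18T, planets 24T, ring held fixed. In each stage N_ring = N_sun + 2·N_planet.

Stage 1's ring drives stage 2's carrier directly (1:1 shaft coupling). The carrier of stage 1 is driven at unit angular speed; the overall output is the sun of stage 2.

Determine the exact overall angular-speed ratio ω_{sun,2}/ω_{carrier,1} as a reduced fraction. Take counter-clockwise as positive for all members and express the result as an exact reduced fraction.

658/93

Stage 1: N_ring = 32 + 2·15 = 62
Stage 1: 32(ω_s−ω_c) = −62(ω_r−ω_c),  ω_s=0, ω_c=1
Stage 1: ω_r = 1 − (32/62)(0−1) = 47/31
  ⇒ ω_r¹/ω_c¹ = 47/31
Stage 2: N_ring = 18 + 2·24 = 66
Stage 2: 18(ω_s−ω_c) = −66(ω_r−ω_c),  ω_r=0, ω_c=1
Stage 2: ω_s = 1 − (66/18)(0−1) = 14/3
  ⇒ ω_s²/ω_c² = 14/3
Coupling ω_c² = ω_r¹ ⇒ overall = 47/31 × 14/3 = 658/93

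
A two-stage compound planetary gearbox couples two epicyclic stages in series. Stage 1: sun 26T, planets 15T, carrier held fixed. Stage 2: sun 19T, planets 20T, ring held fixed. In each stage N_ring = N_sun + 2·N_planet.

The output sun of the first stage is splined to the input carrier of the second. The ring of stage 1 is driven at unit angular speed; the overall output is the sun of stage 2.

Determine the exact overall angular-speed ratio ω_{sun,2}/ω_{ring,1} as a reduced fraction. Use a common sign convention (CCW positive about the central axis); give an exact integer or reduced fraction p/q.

-168/19

Stage 1: N_ring = 26 + 2·15 = 56
Stage 1: 26(ω_s−ω_c) = −56(ω_r−ω_c),  ω_c=0, ω_r=1
Stage 1: ω_s = 0 − (56/26)(1−0) = -28/13
  ⇒ ω_s¹/ω_r¹ = -28/13
Stage 2: N_ring = 19 + 2·20 = 59
Stage 2: 19(ω_s−ω_c) = −59(ω_r−ω_c),  ω_r=0, ω_c=1
Stage 2: ω_s = 1 − (59/19)(0−1) = 78/19
  ⇒ ω_s²/ω_c² = 78/19
Coupling ω_c² = ω_s¹ ⇒ overall = -28/13 × 78/19 = -168/19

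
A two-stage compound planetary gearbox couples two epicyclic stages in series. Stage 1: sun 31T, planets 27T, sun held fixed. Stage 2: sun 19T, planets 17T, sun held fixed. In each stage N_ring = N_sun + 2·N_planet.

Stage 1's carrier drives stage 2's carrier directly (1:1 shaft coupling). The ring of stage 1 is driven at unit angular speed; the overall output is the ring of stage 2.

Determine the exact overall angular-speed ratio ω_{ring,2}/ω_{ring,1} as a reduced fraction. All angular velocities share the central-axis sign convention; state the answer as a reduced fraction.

Stage 1: N_ring = 31 + 2·27 = 85
Stage 1: 31(ω_s−ω_c) = −85(ω_r−ω_c),  ω_s=0, ω_r=1
Stage 1: 31(0−ω_c) = −85(1−ω_c)  ⇒  116ω_c = 85  ⇒  ω_c = 85/116
  ⇒ ω_c¹/ω_r¹ = 85/116
Stage 2: N_ring = 19 + 2·17 = 53
Stage 2: 19(ω_s−ω_c) = −53(ω_r−ω_c),  ω_s=0, ω_c=1
Stage 2: ω_r = 1 − (19/53)(0−1) = 72/53
  ⇒ ω_r²/ω_c² = 72/53
Coupling ω_c² = ω_c¹ ⇒ overall = 85/116 × 72/53 = 1530/1537

1530/1537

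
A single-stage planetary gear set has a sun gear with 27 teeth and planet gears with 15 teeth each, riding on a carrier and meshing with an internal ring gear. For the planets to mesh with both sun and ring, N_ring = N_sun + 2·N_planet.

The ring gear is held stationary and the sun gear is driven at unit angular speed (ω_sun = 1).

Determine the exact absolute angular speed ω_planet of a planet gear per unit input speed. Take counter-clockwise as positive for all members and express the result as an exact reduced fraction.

-9/10

N_ring = 27 + 2·15 = 57
27(ω_s−ω_c) = −57(ω_r−ω_c),  ω_r=0, ω_s=1
27(1−ω_c) = −57(0−ω_c)  ⇒  84ω_c = 27  ⇒  ω_c = 9/28
sun–planet: 27·(1−9/28) = −15·(ω_p−ω_c)  ⇒  ω_p−ω_c = −(27/15)·(19/28) = -171/140
ω_p = 9/28 − 171/140 = -9/10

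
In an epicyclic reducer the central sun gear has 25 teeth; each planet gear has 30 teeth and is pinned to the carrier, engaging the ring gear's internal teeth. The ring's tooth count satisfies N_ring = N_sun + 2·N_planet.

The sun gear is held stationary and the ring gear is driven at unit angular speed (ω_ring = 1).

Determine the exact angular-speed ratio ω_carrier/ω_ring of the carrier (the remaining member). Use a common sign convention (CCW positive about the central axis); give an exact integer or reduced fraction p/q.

17/22

N_ring = 25 + 2·30 = 85
25(ω_s−ω_c) = −85(ω_r−ω_c),  ω_s=0, ω_r=1
25(0−ω_c) = −85(1−ω_c)  ⇒  110ω_c = 85  ⇒  ω_c = 17/22
ω_c/ω_r = 17/22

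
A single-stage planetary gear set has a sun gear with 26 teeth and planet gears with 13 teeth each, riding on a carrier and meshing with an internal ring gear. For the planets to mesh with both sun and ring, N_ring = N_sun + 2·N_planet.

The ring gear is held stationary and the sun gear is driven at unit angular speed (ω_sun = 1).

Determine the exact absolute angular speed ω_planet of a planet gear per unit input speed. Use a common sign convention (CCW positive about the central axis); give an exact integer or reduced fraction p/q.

-1

N_ring = 26 + 2·13 = 52
26(ω_s−ω_c) = −52(ω_r−ω_c),  ω_r=0, ω_s=1
26(1−ω_c) = −52(0−ω_c)  ⇒  78ω_c = 26  ⇒  ω_c = 1/3
sun–planet: 26·(1−1/3) = −13·(ω_p−ω_c)  ⇒  ω_p−ω_c = −(26/13)·(2/3) = -4/3
ω_p = 1/3 − 4/3 = -1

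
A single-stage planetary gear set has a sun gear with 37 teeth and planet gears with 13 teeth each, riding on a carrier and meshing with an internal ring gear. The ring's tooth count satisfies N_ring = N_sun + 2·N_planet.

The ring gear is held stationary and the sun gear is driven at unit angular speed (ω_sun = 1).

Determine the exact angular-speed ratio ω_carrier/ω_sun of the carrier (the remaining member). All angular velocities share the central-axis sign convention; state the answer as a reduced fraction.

37/100

N_ring = 37 + 2·13 = 63
37(ω_s−ω_c) = −63(ω_r−ω_c),  ω_r=0, ω_s=1
37(1−ω_c) = −63(0−ω_c)  ⇒  100ω_c = 37  ⇒  ω_c = 37/100
ω_c/ω_s = 37/100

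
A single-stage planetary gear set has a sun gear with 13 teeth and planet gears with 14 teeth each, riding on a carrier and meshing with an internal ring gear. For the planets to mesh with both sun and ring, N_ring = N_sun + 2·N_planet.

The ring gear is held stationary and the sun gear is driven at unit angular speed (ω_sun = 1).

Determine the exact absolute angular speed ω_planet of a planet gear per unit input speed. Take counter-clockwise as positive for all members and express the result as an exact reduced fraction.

-13/28

N_ring = 13 + 2·14 = 41
13(ω_s−ω_c) = −41(ω_r−ω_c),  ω_r=0, ω_s=1
13(1−ω_c) = −41(0−ω_c)  ⇒  54ω_c = 13  ⇒  ω_c = 13/54
sun–planet: 13·(1−13/54) = −14·(ω_p−ω_c)  ⇒  ω_p−ω_c = −(13/14)·(41/54) = -533/756
ω_p = 13/54 − 533/756 = -13/28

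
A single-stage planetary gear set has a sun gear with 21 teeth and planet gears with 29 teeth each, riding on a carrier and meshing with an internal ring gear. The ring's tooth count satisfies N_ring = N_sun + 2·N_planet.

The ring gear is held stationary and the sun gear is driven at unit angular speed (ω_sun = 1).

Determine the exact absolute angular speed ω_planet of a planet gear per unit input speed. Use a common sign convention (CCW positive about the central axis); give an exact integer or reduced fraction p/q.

N_ring = 21 + 2·29 = 79
21(ω_s−ω_c) = −79(ω_r−ω_c),  ω_r=0, ω_s=1
21(1−ω_c) = −79(0−ω_c)  ⇒  100ω_c = 21  ⇒  ω_c = 21/100
sun–planet: 21·(1−21/100) = −29·(ω_p−ω_c)  ⇒  ω_p−ω_c = −(21/29)·(79/100) = -1659/2900
ω_p = 21/100 − 1659/2900 = -21/58

-21/58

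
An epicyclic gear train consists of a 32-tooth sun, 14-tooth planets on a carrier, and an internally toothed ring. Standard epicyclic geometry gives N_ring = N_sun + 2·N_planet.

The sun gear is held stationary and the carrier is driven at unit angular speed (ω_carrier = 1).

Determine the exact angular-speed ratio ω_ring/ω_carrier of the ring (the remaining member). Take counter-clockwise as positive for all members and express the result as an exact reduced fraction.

N_ring = 32 + 2·14 = 60
32(ω_s−ω_c) = −60(ω_r−ω_c),  ω_s=0, ω_c=1
ω_r = 1 − (32/60)(0−1) = 23/15
ω_r/ω_c = 23/15

23/15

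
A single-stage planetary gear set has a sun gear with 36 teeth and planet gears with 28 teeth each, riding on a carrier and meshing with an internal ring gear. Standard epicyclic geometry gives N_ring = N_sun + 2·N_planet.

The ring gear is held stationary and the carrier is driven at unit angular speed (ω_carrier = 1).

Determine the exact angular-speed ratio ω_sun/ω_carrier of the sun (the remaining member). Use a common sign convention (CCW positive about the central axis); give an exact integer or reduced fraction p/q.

32/9

N_ring = 36 + 2·28 = 92
36(ω_s−ω_c) = −92(ω_r−ω_c),  ω_r=0, ω_c=1
ω_s = 1 − (92/36)(0−1) = 32/9
ω_s/ω_c = 32/9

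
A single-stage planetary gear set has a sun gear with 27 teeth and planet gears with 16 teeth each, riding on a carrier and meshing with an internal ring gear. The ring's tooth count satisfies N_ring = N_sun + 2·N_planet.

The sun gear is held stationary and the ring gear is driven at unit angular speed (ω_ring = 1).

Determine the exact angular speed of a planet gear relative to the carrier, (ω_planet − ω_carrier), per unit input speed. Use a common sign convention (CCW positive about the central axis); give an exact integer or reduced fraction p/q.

N_ring = 27 + 2·16 = 59
27(ω_s−ω_c) = −59(ω_r−ω_c),  ω_s=0, ω_r=1
27(0−ω_c) = −59(1−ω_c)  ⇒  86ω_c = 59  ⇒  ω_c = 59/86
sun–planet: 27·(0−59/86) = −16·(ω_p−ω_c)  ⇒  ω_p−ω_c = −(27/16)·(-59/86) = 1593/1376

1593/1376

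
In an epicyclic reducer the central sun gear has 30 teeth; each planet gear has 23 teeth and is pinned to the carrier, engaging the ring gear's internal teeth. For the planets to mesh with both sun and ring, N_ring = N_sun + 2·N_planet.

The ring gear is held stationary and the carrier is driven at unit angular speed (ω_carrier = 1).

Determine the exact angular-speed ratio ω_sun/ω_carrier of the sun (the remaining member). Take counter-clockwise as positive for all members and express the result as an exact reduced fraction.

N_ring = 30 + 2·23 = 76
30(ω_s−ω_c) = −76(ω_r−ω_c),  ω_r=0, ω_c=1
ω_s = 1 − (76/30)(0−1) = 53/15
ω_s/ω_c = 53/15

53/15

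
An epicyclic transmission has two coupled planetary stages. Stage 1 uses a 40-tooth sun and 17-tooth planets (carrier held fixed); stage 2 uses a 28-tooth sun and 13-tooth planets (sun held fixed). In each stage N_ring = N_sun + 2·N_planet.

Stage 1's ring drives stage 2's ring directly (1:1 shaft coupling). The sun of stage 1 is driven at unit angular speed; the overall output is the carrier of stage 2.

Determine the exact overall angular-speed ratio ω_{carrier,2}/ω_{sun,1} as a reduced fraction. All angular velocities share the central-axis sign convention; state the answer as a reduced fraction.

Stage 1: N_ring = 40 + 2·17 = 74
Stage 1: 40(ω_s−ω_c) = −74(ω_r−ω_c),  ω_c=0, ω_s=1
Stage 1: ω_r = 0 − (40/74)(1−0) = -20/37
  ⇒ ω_r¹/ω_s¹ = -20/37
Stage 2: N_ring = 28 + 2·13 = 54
Stage 2: 28(ω_s−ω_c) = −54(ω_r−ω_c),  ω_s=0, ω_r=1
Stage 2: 28(0−ω_c) = −54(1−ω_c)  ⇒  82ω_c = 54  ⇒  ω_c = 27/41
  ⇒ ω_c²/ω_r² = 27/41
Coupling ω_r² = ω_r¹ ⇒ overall = -20/37 × 27/41 = -540/1517

-540/1517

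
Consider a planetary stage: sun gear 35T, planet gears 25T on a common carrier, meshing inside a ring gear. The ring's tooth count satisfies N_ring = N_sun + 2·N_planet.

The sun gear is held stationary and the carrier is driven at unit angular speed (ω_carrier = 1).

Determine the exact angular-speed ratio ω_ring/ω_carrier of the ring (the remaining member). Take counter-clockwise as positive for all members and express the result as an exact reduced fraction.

24/17

N_ring = 35 + 2·25 = 85
35(ω_s−ω_c) = −85(ω_r−ω_c),  ω_s=0, ω_c=1
ω_r = 1 − (35/85)(0−1) = 24/17
ω_r/ω_c = 24/17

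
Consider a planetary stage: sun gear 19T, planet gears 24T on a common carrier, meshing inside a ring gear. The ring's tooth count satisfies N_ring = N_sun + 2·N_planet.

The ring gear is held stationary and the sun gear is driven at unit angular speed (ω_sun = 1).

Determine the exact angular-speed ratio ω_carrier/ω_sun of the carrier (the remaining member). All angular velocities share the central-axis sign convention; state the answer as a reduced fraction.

19/86

N_ring = 19 + 2·24 = 67
19(ω_s−ω_c) = −67(ω_r−ω_c),  ω_r=0, ω_s=1
19(1−ω_c) = −67(0−ω_c)  ⇒  86ω_c = 19  ⇒  ω_c = 19/86
ω_c/ω_s = 19/86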